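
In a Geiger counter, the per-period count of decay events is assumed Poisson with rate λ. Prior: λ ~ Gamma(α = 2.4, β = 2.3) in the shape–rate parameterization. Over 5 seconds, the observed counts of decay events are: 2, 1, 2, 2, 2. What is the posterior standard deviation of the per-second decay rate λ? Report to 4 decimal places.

0.4625

With a Gamma(shape α, rate β) prior, the Poisson likelihood is conjugate: the posterior is Gamma(α + ΣXᵢ, β + n).
Sum of counts S = 9 over n = 5 seconds.
Posterior: Gamma(α+S, β+n) = Gamma(2.4+9, 2.3+5) = Gamma(11.4, 7.3).
SD = √α/β = √11.4/7.3 = 0.4625.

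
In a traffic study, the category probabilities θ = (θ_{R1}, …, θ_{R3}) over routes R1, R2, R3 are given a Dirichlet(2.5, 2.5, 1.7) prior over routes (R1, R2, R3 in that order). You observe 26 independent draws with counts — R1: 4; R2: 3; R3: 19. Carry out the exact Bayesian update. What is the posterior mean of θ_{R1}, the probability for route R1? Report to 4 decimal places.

The Dirichlet prior is conjugate to the Multinomial likelihood: each posterior αⱼ = prior αⱼ + observed count nⱼ.
Posterior concentration: (6.5, 5.5, 20.7), total = 32.7.
E[θ_{R1}|data] = α_{R1}/Σα = 6.5/32.7 = 0.1988.

0.1988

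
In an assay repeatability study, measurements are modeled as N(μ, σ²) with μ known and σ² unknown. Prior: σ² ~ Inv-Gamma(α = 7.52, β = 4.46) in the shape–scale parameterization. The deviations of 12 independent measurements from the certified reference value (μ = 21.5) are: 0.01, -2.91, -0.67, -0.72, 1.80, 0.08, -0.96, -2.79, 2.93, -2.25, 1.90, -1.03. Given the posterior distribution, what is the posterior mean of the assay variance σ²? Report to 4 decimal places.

With known mean μ and an Inverse-Gamma(α, β) prior on σ², the Normal likelihood is conjugate: posterior is Inv-Gamma(α + n/2, β + Σ(xᵢ−μ)²/2).
Σ(xᵢ−μ)² = (0.01)² + (-2.91)² + (-0.67)² + (-0.72)² + (1.80)² + (0.08)² + (-0.96)² + (-2.79)² + (2.93)² + (-2.25)² + (1.90)² + (-1.03)² = 39.7059.
Posterior: Inv-Gamma(7.52 + 12/2, 4.46 + 39.7059/2) = Inv-Gamma(13.52, 24.31295).
E[σ²|data] = β/(α−1) = 24.31295/12.52 = 1.9419.

1.9419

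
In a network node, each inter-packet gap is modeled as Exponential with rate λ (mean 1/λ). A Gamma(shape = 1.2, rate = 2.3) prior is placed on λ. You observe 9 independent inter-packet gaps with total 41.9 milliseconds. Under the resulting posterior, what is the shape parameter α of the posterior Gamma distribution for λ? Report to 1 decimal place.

10.2

With a Gamma(shape α, rate β) prior on the exponential rate λ, the posterior after n observations with total T = Σxᵢ is Gamma(α+n, β+T).
Posterior: Gamma(1.2+9, 2.3+41.9) = Gamma(10.2, 44.2).
Posterior α = 10.2.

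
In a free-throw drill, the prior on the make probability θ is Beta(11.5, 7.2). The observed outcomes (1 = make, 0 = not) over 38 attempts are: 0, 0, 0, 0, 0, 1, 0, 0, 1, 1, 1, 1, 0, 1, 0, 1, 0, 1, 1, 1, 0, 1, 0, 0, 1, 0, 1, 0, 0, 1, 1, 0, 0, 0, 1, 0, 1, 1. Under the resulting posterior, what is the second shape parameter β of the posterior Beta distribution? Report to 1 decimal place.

27.2

The Beta prior is conjugate to a Binomial/Bernoulli likelihood; the update adds successes to α and failures to β.
Posterior: Beta(α+k, β+n−k) = Beta(11.5+18, 7.2+20) = Beta(29.5, 27.2).
Posterior β = 27.2.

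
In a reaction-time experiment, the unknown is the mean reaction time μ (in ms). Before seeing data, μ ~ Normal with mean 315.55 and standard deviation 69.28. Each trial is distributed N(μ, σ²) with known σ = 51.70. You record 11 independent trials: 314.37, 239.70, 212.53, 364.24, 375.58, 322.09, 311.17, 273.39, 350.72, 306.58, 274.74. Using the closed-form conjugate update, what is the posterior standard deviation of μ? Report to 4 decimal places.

15.2079

For Normal data with known variance σ², a Normal(μ₀, σ₀²) prior on μ is conjugate. Posterior precision = 1/σ₀² + n/σ²; posterior mean is the precision-weighted average of μ₀ and x̄.
σ₀² = 69.28² = 4799.7184, σ² = 51.70² = 2672.89; σ² + n·σ₀² = 2672.89 + 11·4799.7184 = 55469.7924.
Posterior precision = 1/σ₀² + n/σ² = 1/4799.7184 + 11/2672.89 = (σ² + n·σ₀²)/(σ₀²σ²) = 55469.7924/(4799.7184·2672.89); posterior variance σₙ² = σ₀²σ²/(σ² + n·σ₀²) = 4799.7184·2672.89/55469.7924 = 231.281185.
Posterior SD = √σₙ² = √(4799.7184·2672.89/55469.7924) = 15.2079.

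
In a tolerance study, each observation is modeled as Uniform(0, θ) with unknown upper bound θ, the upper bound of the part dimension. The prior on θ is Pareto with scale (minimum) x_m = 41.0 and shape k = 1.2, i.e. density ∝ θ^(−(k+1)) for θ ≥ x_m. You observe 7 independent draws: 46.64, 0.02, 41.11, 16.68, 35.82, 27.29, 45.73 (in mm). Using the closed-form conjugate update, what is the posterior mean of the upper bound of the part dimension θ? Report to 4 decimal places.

A Pareto(scale x_m, shape k) prior on the upper bound θ of Uniform(0, θ) is conjugate: posterior is Pareto(max(x_m, max xᵢ), k + n).
Sample maximum = 46.64; prior scale x_m = 41.0 → posterior scale = max = 46.64.
Posterior shape = 1.2 + 7 = 8.2.
E[θ|data] = k·x_m/(k−1) = 8.2·46.64/7.2 = 53.1178.

53.1178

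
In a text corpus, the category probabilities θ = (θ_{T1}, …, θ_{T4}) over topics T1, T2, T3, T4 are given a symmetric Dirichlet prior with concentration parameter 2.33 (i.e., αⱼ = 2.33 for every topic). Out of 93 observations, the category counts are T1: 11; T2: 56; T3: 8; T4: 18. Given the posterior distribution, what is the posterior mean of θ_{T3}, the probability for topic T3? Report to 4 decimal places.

0.1010

The Dirichlet prior is conjugate to the Multinomial likelihood: each posterior αⱼ = prior αⱼ + observed count nⱼ.
Posterior concentration: (13.33, 58.33, 10.33, 20.33), total = 102.32.
E[θ_{T3}|data] = α_{T3}/Σα = 10.33/102.32 = 0.1010.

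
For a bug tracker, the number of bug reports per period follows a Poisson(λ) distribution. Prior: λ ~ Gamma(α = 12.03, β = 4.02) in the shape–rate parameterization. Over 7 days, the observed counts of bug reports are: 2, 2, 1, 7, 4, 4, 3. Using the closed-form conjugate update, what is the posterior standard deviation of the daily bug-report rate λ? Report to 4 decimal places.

With a Gamma(shape α, rate β) prior, the Poisson likelihood is conjugate: the posterior is Gamma(α + ΣXᵢ, β + n).
Sum of counts S = 23 over n = 7 days.
Posterior: Gamma(α+S, β+n) = Gamma(12.03+23, 4.02+7) = Gamma(35.03, 11.02).
SD = √α/β = √35.03/11.02 = 0.5371.

0.5371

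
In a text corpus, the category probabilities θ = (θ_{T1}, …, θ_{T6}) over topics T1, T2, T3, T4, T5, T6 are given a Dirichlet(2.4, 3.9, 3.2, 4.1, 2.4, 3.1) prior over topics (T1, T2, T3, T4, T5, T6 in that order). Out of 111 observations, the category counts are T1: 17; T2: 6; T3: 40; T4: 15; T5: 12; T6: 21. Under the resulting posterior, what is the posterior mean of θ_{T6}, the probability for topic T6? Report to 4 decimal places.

0.1852

The Dirichlet prior is conjugate to the Multinomial likelihood: each posterior αⱼ = prior αⱼ + observed count nⱼ.
Posterior concentration: (19.4, 9.9, 43.2, 19.1, 14.4, 24.1), total = 130.1.
E[θ_{T6}|data] = α_{T6}/Σα = 24.1/130.1 = 0.1852.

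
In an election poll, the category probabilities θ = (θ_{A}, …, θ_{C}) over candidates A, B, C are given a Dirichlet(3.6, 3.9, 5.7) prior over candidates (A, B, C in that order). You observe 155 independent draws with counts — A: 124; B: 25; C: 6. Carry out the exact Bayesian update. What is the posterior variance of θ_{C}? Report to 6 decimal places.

The Dirichlet prior is conjugate to the Multinomial likelihood: each posterior αⱼ = prior αⱼ + observed count nⱼ.
Posterior concentration: (127.6, 28.9, 11.7), total = 168.2.
Var[θ_j] = α_j(Σα−α_j)/((Σα)²(Σα+1)) = 11.7·156.5/(168.2²·169.2) = 0.000383.

0.000383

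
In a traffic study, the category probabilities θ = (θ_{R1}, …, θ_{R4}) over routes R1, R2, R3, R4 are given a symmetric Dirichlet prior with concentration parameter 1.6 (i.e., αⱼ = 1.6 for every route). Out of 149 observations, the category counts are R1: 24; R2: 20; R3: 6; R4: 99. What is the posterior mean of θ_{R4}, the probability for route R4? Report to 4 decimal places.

0.6474

The Dirichlet prior is conjugate to the Multinomial likelihood: each posterior αⱼ = prior αⱼ + observed count nⱼ.
Posterior concentration: (25.6, 21.6, 7.6, 100.6), total = 155.4.
E[θ_{R4}|data] = α_{R4}/Σα = 100.6/155.4 = 0.6474.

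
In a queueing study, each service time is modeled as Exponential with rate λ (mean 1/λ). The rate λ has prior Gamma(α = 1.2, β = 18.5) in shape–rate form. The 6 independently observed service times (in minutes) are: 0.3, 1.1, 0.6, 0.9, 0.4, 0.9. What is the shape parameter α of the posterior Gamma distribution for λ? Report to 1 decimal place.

With a Gamma(shape α, rate β) prior on the exponential rate λ, the posterior after n observations with total T = Σxᵢ is Gamma(α+n, β+T).
Sum of observations T = 4.2 minutes; n = 6.
Posterior: Gamma(1.2+6, 18.5+4.2) = Gamma(7.2, 22.7).
Posterior α = 7.2.

7.2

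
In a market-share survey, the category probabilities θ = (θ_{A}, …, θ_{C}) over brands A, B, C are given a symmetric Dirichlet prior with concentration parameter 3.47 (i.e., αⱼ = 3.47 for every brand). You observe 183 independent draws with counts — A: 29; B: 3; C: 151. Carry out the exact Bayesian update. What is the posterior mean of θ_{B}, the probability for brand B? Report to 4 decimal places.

0.0335

The Dirichlet prior is conjugate to the Multinomial likelihood: each posterior αⱼ = prior αⱼ + observed count nⱼ.
Posterior concentration: (32.47, 6.47, 154.47), total = 193.41.
E[θ_{B}|data] = α_{B}/Σα = 6.47/193.41 = 0.0335.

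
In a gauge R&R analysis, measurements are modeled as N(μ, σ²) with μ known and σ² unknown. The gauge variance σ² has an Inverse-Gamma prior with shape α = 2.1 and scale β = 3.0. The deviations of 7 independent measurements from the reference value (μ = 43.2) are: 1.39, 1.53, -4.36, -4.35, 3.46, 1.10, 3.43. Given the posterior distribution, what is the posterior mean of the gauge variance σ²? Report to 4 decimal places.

7.9513

With known mean μ and an Inverse-Gamma(α, β) prior on σ², the Normal likelihood is conjugate: posterior is Inv-Gamma(α + n/2, β + Σ(xᵢ−μ)²/2).
Σ(xᵢ−μ)² = (1.39)² + (1.53)² + (-4.36)² + (-4.35)² + (3.46)² + (1.10)² + (3.43)² = 67.1516.
Posterior: Inv-Gamma(2.1 + 7/2, 3.0 + 67.1516/2) = Inv-Gamma(5.60, 36.57580).
E[σ²|data] = β/(α−1) = 36.57580/4.60 = 7.9513.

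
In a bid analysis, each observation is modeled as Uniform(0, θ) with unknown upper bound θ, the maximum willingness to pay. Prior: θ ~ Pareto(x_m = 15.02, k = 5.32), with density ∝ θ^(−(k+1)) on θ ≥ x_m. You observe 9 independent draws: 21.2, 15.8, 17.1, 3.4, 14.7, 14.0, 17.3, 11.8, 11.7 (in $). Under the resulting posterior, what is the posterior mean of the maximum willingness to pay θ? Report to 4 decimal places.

A Pareto(scale x_m, shape k) prior on the upper bound θ of Uniform(0, θ) is conjugate: posterior is Pareto(max(x_m, max xᵢ), k + n).
Sample maximum = 21.2; prior scale x_m = 15.02 → posterior scale = max = 21.20.
Posterior shape = 5.32 + 9 = 14.32.
E[θ|data] = k·x_m/(k−1) = 14.32·21.20/13.32 = 22.7916.

22.7916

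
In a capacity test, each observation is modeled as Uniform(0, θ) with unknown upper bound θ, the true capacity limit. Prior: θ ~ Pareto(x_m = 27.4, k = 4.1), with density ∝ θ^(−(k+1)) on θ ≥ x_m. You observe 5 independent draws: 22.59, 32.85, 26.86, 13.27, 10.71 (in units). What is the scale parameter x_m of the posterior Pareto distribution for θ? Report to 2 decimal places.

32.85

A Pareto(scale x_m, shape k) prior on the upper bound θ of Uniform(0, θ) is conjugate: posterior is Pareto(max(x_m, max xᵢ), k + n).
Sample maximum = 32.85; prior scale x_m = 27.4 → posterior scale = max = 32.85.
Posterior shape = 4.1 + 5 = 9.1.
Posterior scale x_m = 32.85.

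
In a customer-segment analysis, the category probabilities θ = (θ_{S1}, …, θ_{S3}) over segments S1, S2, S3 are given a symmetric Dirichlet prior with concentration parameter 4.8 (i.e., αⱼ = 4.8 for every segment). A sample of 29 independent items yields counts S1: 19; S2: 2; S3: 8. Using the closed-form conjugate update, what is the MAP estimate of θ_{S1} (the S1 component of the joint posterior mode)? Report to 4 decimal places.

0.5644

The Dirichlet prior is conjugate to the Multinomial likelihood: each posterior αⱼ = prior αⱼ + observed count nⱼ.
Posterior concentration: (23.8, 6.8, 12.8), total = 43.4.
Joint mode component: (α_{S1}−1)/(Σα−K) = 22.8/40.4 = 0.5644.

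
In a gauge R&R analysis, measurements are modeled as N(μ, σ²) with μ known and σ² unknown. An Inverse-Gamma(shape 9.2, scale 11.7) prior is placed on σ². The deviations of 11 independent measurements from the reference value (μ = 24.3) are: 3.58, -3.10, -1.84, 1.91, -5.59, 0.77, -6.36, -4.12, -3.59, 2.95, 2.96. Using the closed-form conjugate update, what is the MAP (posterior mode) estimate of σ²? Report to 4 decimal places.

5.4929

With known mean μ and an Inverse-Gamma(α, β) prior on σ², the Normal likelihood is conjugate: posterior is Inv-Gamma(α + n/2, β + Σ(xᵢ−μ)²/2).
Σ(xᵢ−μ)² = (3.58)² + (-3.10)² + (-1.84)² + (1.91)² + (-5.59)² + (0.77)² + (-6.36)² + (-4.12)² + (-3.59)² + (2.95)² + (2.96)² = 149.0773.
Posterior: Inv-Gamma(9.2 + 11/2, 11.7 + 149.0773/2) = Inv-Gamma(14.70, 86.23865).
Mode = β/(α+1) = 86.23865/15.70 = 5.4929.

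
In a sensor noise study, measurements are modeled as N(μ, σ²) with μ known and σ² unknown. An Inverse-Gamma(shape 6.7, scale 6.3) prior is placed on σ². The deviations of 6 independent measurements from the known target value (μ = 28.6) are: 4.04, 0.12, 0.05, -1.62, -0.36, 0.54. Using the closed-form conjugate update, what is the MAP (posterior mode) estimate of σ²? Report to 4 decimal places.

With known mean μ and an Inverse-Gamma(α, β) prior on σ², the Normal likelihood is conjugate: posterior is Inv-Gamma(α + n/2, β + Σ(xᵢ−μ)²/2).
Σ(xᵢ−μ)² = (4.04)² + (0.12)² + (0.05)² + (-1.62)² + (-0.36)² + (0.54)² = 19.3841.
Posterior: Inv-Gamma(6.7 + 6/2, 6.3 + 19.3841/2) = Inv-Gamma(9.70, 15.99205).
Mode = β/(α+1) = 15.99205/10.70 = 1.4946.

1.4946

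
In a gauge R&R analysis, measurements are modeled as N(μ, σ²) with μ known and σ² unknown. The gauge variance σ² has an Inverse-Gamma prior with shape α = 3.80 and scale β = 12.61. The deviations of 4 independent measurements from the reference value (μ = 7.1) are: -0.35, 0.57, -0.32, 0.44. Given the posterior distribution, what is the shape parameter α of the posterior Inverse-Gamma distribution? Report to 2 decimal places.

With known mean μ and an Inverse-Gamma(α, β) prior on σ², the Normal likelihood is conjugate: posterior is Inv-Gamma(α + n/2, β + Σ(xᵢ−μ)²/2).
Σ(xᵢ−μ)² = (-0.35)² + (0.57)² + (-0.32)² + (0.44)² = 0.7434.
Posterior: Inv-Gamma(3.80 + 4/2, 12.61 + 0.7434/2) = Inv-Gamma(5.80, 12.98170).
Posterior α = 5.80.

5.80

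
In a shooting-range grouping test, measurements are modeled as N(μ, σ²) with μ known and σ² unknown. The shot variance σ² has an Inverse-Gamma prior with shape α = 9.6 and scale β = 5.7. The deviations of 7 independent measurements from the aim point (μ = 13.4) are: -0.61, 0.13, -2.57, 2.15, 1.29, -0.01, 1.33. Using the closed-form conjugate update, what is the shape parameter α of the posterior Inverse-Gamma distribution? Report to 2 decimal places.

13.10

With known mean μ and an Inverse-Gamma(α, β) prior on σ², the Normal likelihood is conjugate: posterior is Inv-Gamma(α + n/2, β + Σ(xᵢ−μ)²/2).
Σ(xᵢ−μ)² = (-0.61)² + (0.13)² + (-2.57)² + (2.15)² + (1.29)² + (-0.01)² + (1.33)² = 15.0495.
Posterior: Inv-Gamma(9.6 + 7/2, 5.7 + 15.0495/2) = Inv-Gamma(13.10, 13.22475).
Posterior α = 13.10.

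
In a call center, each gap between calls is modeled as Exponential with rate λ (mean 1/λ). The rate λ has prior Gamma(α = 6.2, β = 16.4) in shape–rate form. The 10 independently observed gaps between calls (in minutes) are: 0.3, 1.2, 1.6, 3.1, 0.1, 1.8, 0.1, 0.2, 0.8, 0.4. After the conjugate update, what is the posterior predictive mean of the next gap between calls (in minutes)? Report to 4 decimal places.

With a Gamma(shape α, rate β) prior on the exponential rate λ, the posterior after n observations with total T = Σxᵢ is Gamma(α+n, β+T).
Sum of observations T = 9.6 minutes; n = 10.
Posterior: Gamma(6.2+10, 16.4+9.6) = Gamma(16.2, 26.0).
The predictive distribution for the next observation is Lomax; its mean is β/(α−1) = 26.0/15.2 = 1.7105.

1.7105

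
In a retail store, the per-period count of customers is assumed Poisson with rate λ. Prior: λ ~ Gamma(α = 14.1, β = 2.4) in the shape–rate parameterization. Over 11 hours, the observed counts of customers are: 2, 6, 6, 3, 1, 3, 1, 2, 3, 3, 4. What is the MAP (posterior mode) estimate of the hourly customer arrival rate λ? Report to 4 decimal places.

With a Gamma(shape α, rate β) prior, the Poisson likelihood is conjugate: the posterior is Gamma(α + ΣXᵢ, β + n).
Sum of counts S = 34 over n = 11 hours.
Posterior: Gamma(α+S, β+n) = Gamma(14.1+34, 2.4+11) = Gamma(48.1, 13.4).
Mode of Gamma(α,β) for α≥1 is (α−1)/β = 47.1/13.4 = 3.5149.

3.5149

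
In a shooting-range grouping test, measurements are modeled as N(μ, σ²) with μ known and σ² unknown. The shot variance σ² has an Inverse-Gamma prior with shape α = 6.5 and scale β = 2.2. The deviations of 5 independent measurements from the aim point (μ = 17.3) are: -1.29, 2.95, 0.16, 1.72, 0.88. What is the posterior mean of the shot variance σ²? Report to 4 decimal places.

1.1578

With known mean μ and an Inverse-Gamma(α, β) prior on σ², the Normal likelihood is conjugate: posterior is Inv-Gamma(α + n/2, β + Σ(xᵢ−μ)²/2).
Σ(xᵢ−μ)² = (-1.29)² + (2.95)² + (0.16)² + (1.72)² + (0.88)² = 14.1250.
Posterior: Inv-Gamma(6.5 + 5/2, 2.2 + 14.1250/2) = Inv-Gamma(9.00, 9.26250).
E[σ²|data] = β/(α−1) = 9.26250/8.00 = 1.1578.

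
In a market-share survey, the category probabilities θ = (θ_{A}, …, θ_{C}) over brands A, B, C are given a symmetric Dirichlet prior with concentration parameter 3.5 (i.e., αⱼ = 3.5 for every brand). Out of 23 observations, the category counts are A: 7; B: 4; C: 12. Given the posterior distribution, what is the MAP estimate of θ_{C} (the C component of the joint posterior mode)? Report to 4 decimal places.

0.4754

The Dirichlet prior is conjugate to the Multinomial likelihood: each posterior αⱼ = prior αⱼ + observed count nⱼ.
Posterior concentration: (10.5, 7.5, 15.5), total = 33.5.
Joint mode component: (α_{C}−1)/(Σα−K) = 14.5/30.5 = 0.4754.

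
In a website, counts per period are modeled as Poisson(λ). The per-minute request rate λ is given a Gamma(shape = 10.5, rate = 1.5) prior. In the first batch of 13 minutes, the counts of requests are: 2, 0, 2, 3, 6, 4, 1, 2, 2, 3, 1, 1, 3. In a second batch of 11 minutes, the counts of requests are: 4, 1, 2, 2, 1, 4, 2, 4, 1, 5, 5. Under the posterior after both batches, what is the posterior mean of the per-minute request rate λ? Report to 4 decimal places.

2.8039

With a Gamma(shape α, rate β) prior, the Poisson likelihood is conjugate: the posterior is Gamma(α + ΣXᵢ, β + n).
Batch 1: sum of counts S = 30 over n = 13 minutes.
After batch 1: Gamma(α+S, β+n) = Gamma(10.5+30, 1.5+13) = Gamma(40.5, 14.5).
Batch 2: sum of counts S = 31 over n = 11 minutes.
After batch 2: Gamma(α+S, β+n) = Gamma(40.5+31, 14.5+11) = Gamma(71.5, 25.5).
Posterior mean = α/β = 71.5/25.5 = 2.8039.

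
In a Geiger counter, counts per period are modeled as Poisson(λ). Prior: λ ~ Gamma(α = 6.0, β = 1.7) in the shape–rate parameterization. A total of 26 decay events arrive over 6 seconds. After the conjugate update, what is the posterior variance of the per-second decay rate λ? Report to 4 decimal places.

With a Gamma(shape α, rate β) prior, the Poisson likelihood is conjugate: the posterior is Gamma(α + ΣXᵢ, β + n).
Posterior: Gamma(α+S, β+n) = Gamma(6.0+26, 1.7+6) = Gamma(32.0, 7.7).
Var = α/β² = 32.0/7.7² = 0.5397.

0.5397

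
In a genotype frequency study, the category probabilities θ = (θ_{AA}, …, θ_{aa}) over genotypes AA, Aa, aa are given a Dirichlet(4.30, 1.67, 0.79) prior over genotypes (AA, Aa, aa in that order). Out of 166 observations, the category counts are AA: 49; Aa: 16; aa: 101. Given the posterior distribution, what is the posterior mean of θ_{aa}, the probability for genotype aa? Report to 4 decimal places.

0.5892

The Dirichlet prior is conjugate to the Multinomial likelihood: each posterior αⱼ = prior αⱼ + observed count nⱼ.
Posterior concentration: (53.30, 17.67, 101.79), total = 172.76.
E[θ_{aa}|data] = α_{aa}/Σα = 101.79/172.76 = 0.5892.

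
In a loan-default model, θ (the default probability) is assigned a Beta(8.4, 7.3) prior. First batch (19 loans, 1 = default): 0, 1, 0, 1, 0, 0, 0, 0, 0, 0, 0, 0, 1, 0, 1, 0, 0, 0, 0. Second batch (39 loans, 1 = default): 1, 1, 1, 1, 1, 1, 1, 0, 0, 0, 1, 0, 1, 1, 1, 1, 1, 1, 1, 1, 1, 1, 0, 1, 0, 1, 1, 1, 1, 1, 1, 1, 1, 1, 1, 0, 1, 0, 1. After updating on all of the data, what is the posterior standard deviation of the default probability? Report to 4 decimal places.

The Beta prior is conjugate to a Binomial/Bernoulli likelihood; the update adds successes to α and failures to β.
After batch 1: Beta(8.4+4, 7.3+15) = Beta(12.4, 22.3).
After batch 2: Beta(12.4+31, 22.3+8) = Beta(43.4, 30.3).
Var = αβ/((α+β)²(α+β+1)) = 43.4·30.3/(73.7²·74.7) = 0.00324098; SD = √0.00324098 = 0.0569.

0.0569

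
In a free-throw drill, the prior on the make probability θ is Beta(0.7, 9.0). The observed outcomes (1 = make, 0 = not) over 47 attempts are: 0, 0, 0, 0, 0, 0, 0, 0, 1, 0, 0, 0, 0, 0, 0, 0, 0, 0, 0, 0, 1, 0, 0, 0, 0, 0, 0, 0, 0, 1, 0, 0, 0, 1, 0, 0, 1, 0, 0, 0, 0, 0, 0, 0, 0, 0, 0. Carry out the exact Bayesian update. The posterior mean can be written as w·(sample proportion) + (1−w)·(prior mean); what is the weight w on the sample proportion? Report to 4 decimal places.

0.8289

The Beta prior is conjugate to a Binomial/Bernoulli likelihood; the update adds successes to α and failures to β.
Posterior mean = (α₀+k)/(α₀+β₀+n) = [n/(α₀+β₀+n)]·(k/n) + [(α₀+β₀)/(α₀+β₀+n)]·α₀/(α₀+β₀), so only n and the prior enter the weight.
The weight on the data is w = n/(α₀+β₀+n) = 47/(0.7+9.0+47) = 47/56.7 = 0.8289.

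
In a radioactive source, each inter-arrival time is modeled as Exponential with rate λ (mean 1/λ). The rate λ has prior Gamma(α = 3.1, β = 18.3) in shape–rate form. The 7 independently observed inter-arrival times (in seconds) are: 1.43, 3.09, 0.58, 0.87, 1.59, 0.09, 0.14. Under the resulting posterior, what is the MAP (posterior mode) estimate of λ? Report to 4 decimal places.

With a Gamma(shape α, rate β) prior on the exponential rate λ, the posterior after n observations with total T = Σxᵢ is Gamma(α+n, β+T).
Sum of observations T = 7.79 seconds; n = 7.
Posterior: Gamma(3.1+7, 18.3+7.79) = Gamma(10.1, 26.09).
Mode = (α−1)/β = 0.3488.

0.3488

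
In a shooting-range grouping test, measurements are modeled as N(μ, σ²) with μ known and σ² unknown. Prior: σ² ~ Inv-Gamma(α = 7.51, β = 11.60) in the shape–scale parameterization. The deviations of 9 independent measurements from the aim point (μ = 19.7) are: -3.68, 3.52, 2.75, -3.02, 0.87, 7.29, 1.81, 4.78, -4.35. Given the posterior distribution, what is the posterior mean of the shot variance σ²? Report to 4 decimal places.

7.4825

With known mean μ and an Inverse-Gamma(α, β) prior on σ², the Normal likelihood is conjugate: posterior is Inv-Gamma(α + n/2, β + Σ(xᵢ−μ)²/2).
Σ(xᵢ−μ)² = (-3.68)² + (3.52)² + (2.75)² + (-3.02)² + (0.87)² + (7.29)² + (1.81)² + (4.78)² + (-4.35)² = 141.5637.
Posterior: Inv-Gamma(7.51 + 9/2, 11.60 + 141.5637/2) = Inv-Gamma(12.01, 82.38185).
E[σ²|data] = β/(α−1) = 82.38185/11.01 = 7.4825.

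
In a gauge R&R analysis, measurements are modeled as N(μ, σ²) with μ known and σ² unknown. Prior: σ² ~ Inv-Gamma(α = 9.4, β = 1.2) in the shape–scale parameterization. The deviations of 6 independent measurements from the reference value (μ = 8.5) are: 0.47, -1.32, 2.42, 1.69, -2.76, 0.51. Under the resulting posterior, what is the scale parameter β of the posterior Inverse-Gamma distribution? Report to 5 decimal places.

10.47675

With known mean μ and an Inverse-Gamma(α, β) prior on σ², the Normal likelihood is conjugate: posterior is Inv-Gamma(α + n/2, β + Σ(xᵢ−μ)²/2).
Σ(xᵢ−μ)² = (0.47)² + (-1.32)² + (2.42)² + (1.69)² + (-2.76)² + (0.51)² = 18.5535.
Posterior: Inv-Gamma(9.4 + 6/2, 1.2 + 18.5535/2) = Inv-Gamma(12.40, 10.47675).
Posterior β = 10.47675.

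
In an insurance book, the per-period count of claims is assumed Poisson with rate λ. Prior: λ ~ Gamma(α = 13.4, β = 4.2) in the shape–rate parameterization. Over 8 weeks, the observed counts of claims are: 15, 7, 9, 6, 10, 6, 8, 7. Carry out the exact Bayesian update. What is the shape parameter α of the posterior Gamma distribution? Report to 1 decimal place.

81.4

With a Gamma(shape α, rate β) prior, the Poisson likelihood is conjugate: the posterior is Gamma(α + ΣXᵢ, β + n).
Sum of counts S = 68 over n = 8 weeks.
Posterior: Gamma(α+S, β+n) = Gamma(13.4+68, 4.2+8) = Gamma(81.4, 12.2).
Posterior α = 81.4.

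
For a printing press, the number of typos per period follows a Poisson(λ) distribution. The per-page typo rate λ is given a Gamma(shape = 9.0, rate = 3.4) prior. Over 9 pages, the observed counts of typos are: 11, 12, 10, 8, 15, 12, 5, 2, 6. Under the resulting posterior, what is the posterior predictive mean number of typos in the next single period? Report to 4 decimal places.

7.2581

With a Gamma(shape α, rate β) prior, the Poisson likelihood is conjugate: the posterior is Gamma(α + ΣXᵢ, β + n).
Sum of counts S = 81 over n = 9 pages.
Posterior: Gamma(α+S, β+n) = Gamma(9.0+81, 3.4+9) = Gamma(90.0, 12.4).
The predictive distribution for one future period is NegBinom with mean α/β = 7.2581.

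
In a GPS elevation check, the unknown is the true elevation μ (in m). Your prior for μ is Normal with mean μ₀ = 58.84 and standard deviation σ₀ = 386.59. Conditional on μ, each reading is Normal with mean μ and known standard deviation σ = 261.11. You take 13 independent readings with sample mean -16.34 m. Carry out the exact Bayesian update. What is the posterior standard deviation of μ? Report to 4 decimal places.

71.1807

For Normal data with known variance σ², a Normal(μ₀, σ₀²) prior on μ is conjugate. Posterior precision = 1/σ₀² + n/σ²; posterior mean is the precision-weighted average of μ₀ and x̄.
σ₀² = 386.59² = 149451.8281, σ² = 261.11² = 68178.4321; σ² + n·σ₀² = 68178.4321 + 13·149451.8281 = 2011052.1974.
Posterior precision = 1/σ₀² + n/σ² = 1/149451.8281 + 13/68178.4321 = (σ² + n·σ₀²)/(σ₀²σ²) = 2011052.1974/(149451.8281·68178.4321); posterior variance σₙ² = σ₀²σ²/(σ² + n·σ₀²) = 149451.8281·68178.4321/2011052.1974 = 5066.696592.
Posterior SD = √σₙ² = √(149451.8281·68178.4321/2011052.1974) = 71.1807.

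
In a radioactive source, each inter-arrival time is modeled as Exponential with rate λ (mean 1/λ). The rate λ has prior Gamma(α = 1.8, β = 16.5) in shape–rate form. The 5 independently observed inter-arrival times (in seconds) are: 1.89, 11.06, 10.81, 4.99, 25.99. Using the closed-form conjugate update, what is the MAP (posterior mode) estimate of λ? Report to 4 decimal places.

With a Gamma(shape α, rate β) prior on the exponential rate λ, the posterior after n observations with total T = Σxᵢ is Gamma(α+n, β+T).
Sum of observations T = 54.74 seconds; n = 5.
Posterior: Gamma(1.8+5, 16.5+54.74) = Gamma(6.8, 71.24).
Mode = (α−1)/β = 0.0814.

0.0814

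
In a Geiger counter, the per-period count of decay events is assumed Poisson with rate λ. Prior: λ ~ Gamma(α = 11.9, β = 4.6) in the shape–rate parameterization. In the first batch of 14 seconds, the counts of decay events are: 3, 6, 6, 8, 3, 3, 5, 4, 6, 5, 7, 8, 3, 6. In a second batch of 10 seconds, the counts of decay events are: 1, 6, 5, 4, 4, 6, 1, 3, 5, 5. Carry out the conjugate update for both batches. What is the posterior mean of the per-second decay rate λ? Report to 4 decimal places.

4.3671

With a Gamma(shape α, rate β) prior, the Poisson likelihood is conjugate: the posterior is Gamma(α + ΣXᵢ, β + n).
Batch 1: sum of counts S = 73 over n = 14 seconds.
After batch 1: Gamma(α+S, β+n) = Gamma(11.9+73, 4.6+14) = Gamma(84.9, 18.6).
Batch 2: sum of counts S = 40 over n = 10 seconds.
After batch 2: Gamma(α+S, β+n) = Gamma(84.9+40, 18.6+10) = Gamma(124.9, 28.6).
Posterior mean = α/β = 124.9/28.6 = 4.3671.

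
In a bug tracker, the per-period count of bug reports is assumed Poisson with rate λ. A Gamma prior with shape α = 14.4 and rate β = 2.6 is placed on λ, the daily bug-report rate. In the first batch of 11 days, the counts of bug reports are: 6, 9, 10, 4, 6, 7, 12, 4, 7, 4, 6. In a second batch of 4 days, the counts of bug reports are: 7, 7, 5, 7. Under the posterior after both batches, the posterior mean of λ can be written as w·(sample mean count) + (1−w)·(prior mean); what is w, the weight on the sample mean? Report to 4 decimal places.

With a Gamma(shape α, rate β) prior, the Poisson likelihood is conjugate: the posterior is Gamma(α + ΣXᵢ, β + n).
Total number of days: n = 11 + 4 = 15.
Posterior mean = (α₀+S)/(β₀+n) = [n/(β₀+n)]·(S/n) + [β₀/(β₀+n)]·(α₀/β₀), so only n and β₀ enter the weight.
Weight on data w = n/(β₀+n) = 15/(2.6+15) = 15/17.6 = 0.8523.

0.8523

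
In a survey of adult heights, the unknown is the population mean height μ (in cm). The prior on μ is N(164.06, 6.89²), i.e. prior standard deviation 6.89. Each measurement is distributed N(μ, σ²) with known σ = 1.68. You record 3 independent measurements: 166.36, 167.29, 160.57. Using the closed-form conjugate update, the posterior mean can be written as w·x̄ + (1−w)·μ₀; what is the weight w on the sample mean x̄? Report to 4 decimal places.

For Normal data with known variance σ², a Normal(μ₀, σ₀²) prior on μ is conjugate. Posterior precision = 1/σ₀² + n/σ²; posterior mean is the precision-weighted average of μ₀ and x̄.
σ₀² = 6.89² = 47.4721, σ² = 1.68² = 2.8224. Prior precision 1/σ₀² = 1/47.4721; data precision n/σ² = 3/2.8224.
w = (n/σ²)/(1/σ₀² + n/σ²) = n·σ₀²/(σ² + n·σ₀²) = 3·47.4721/(2.8224 + 3·47.4721) = 142.4163/145.2387 = 0.9806.

0.9806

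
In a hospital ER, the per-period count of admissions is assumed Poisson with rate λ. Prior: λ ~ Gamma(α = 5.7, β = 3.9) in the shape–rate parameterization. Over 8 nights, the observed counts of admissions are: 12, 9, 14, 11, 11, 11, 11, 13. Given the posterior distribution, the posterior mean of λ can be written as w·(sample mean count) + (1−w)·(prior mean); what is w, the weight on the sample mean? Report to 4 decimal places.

0.6723

With a Gamma(shape α, rate β) prior, the Poisson likelihood is conjugate: the posterior is Gamma(α + ΣXᵢ, β + n).
Posterior mean = (α₀+S)/(β₀+n) = [n/(β₀+n)]·(S/n) + [β₀/(β₀+n)]·(α₀/β₀), so only n and β₀ enter the weight.
Weight on data w = n/(β₀+n) = 8/(3.9+8) = 8/11.9 = 0.6723.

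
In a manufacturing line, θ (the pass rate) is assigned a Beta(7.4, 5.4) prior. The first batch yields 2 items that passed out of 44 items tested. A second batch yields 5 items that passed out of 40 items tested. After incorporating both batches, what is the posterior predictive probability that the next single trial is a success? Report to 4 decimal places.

0.1488

The Beta prior is conjugate to a Binomial/Bernoulli likelihood; the update adds successes to α and failures to β.
After batch 1: Beta(7.4+2, 5.4+42) = Beta(9.4, 47.4).
After batch 2: Beta(9.4+5, 47.4+35) = Beta(14.4, 82.4).
For a single future Bernoulli trial, P(success | data) = α/(α+β) = 0.1488.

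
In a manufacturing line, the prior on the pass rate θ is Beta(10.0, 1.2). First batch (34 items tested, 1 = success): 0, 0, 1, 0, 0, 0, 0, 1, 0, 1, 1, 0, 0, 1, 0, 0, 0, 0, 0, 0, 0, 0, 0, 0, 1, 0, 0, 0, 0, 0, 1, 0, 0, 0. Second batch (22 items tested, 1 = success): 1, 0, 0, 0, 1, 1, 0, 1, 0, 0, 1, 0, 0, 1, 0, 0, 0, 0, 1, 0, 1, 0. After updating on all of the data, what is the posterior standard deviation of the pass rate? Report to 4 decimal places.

0.0585

The Beta prior is conjugate to a Binomial/Bernoulli likelihood; the update adds successes to α and failures to β.
After batch 1: Beta(10.0+7, 1.2+27) = Beta(17.0, 28.2).
After batch 2: Beta(17.0+8, 28.2+14) = Beta(25.0, 42.2).
Var = αβ/((α+β)²(α+β+1)) = 25.0·42.2/(67.2²·68.2) = 0.00342554; SD = √0.00342554 = 0.0585.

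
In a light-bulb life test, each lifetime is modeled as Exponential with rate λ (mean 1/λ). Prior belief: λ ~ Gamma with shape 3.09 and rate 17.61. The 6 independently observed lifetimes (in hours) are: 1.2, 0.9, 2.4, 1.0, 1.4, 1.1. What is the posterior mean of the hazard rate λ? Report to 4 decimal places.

With a Gamma(shape α, rate β) prior on the exponential rate λ, the posterior after n observations with total T = Σxᵢ is Gamma(α+n, β+T).
Sum of observations T = 8.0 hours; n = 6.
Posterior: Gamma(3.09+6, 17.61+8.0) = Gamma(9.09, 25.61).
Posterior mean of λ = α/β = 9.09/25.61 = 0.3549.

0.3549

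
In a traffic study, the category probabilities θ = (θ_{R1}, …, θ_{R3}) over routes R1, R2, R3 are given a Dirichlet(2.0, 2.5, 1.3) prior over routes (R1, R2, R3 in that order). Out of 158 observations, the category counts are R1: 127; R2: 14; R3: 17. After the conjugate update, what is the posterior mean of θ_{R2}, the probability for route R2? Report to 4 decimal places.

0.1007

The Dirichlet prior is conjugate to the Multinomial likelihood: each posterior αⱼ = prior αⱼ + observed count nⱼ.
Posterior concentration: (129.0, 16.5, 18.3), total = 163.8.
E[θ_{R2}|data] = α_{R2}/Σα = 16.5/163.8 = 0.1007.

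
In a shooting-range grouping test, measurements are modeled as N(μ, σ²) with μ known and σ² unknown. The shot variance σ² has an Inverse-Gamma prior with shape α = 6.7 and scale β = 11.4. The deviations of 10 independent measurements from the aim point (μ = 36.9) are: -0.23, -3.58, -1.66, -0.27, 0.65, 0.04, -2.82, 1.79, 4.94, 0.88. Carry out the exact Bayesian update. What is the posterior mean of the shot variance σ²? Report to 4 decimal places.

3.5167

With known mean μ and an Inverse-Gamma(α, β) prior on σ², the Normal likelihood is conjugate: posterior is Inv-Gamma(α + n/2, β + Σ(xᵢ−μ)²/2).
Σ(xᵢ−μ)² = (-0.23)² + (-3.58)² + (-1.66)² + (-0.27)² + (0.65)² + (0.04)² + (-2.82)² + (1.79)² + (4.94)² + (0.88)² = 52.4564.
Posterior: Inv-Gamma(6.7 + 10/2, 11.4 + 52.4564/2) = Inv-Gamma(11.70, 37.62820).
E[σ²|data] = β/(α−1) = 37.62820/10.70 = 3.5167.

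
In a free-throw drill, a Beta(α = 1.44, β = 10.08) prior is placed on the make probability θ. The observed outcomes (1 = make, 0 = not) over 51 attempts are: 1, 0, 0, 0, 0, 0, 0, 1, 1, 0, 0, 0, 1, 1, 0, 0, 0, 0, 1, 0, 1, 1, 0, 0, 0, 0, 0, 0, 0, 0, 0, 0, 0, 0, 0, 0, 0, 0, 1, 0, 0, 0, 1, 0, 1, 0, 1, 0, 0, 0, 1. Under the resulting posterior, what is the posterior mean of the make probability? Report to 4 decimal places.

The Beta prior is conjugate to a Binomial/Bernoulli likelihood; the update adds successes to α and failures to β.
Posterior: Beta(α+k, β+n−k) = Beta(1.44+13, 10.08+38) = Beta(14.44, 48.08).
Posterior mean = α/(α+β) = 14.44/62.52 = 0.2310.

0.2310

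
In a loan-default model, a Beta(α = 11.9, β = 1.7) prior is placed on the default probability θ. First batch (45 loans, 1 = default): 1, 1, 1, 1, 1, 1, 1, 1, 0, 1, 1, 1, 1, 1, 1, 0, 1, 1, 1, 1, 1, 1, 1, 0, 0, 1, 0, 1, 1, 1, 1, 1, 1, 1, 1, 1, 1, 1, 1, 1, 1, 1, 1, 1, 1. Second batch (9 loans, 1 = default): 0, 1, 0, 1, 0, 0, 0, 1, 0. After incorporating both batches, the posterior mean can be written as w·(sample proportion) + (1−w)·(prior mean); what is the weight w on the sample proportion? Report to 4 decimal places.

The Beta prior is conjugate to a Binomial/Bernoulli likelihood; the update adds successes to α and failures to β.
Total number of loans: n = 45 + 9 = 54.
Posterior mean = (α₀+k)/(α₀+β₀+n) = [n/(α₀+β₀+n)]·(k/n) + [(α₀+β₀)/(α₀+β₀+n)]·α₀/(α₀+β₀), so only n and the prior enter the weight.
The weight on the data is w = n/(α₀+β₀+n) = 54/(11.9+1.7+54) = 54/67.6 = 0.7988.

0.7988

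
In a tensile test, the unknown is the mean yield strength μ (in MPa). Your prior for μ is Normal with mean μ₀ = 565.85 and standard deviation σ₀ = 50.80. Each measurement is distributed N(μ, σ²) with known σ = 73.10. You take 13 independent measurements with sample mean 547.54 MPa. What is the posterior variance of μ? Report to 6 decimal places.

For Normal data with known variance σ², a Normal(μ₀, σ₀²) prior on μ is conjugate. Posterior precision = 1/σ₀² + n/σ²; posterior mean is the precision-weighted average of μ₀ and x̄.
σ₀² = 50.80² = 2580.64, σ² = 73.10² = 5343.61; σ² + n·σ₀² = 5343.61 + 13·2580.64 = 38891.93.
Posterior precision = 1/σ₀² + n/σ² = 1/2580.64 + 13/5343.61 = (σ² + n·σ₀²)/(σ₀²σ²) = 38891.93/(2580.64·5343.61); posterior variance σₙ² = σ₀²σ²/(σ² + n·σ₀²) = 2580.64·5343.61/38891.93 = 354.570568.

354.570568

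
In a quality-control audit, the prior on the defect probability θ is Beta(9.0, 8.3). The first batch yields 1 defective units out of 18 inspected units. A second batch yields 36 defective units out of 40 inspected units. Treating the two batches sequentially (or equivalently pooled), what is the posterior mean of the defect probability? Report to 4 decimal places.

The Beta prior is conjugate to a Binomial/Bernoulli likelihood; the update adds successes to α and failures to β.
After batch 1: Beta(9.0+1, 8.3+17) = Beta(10.0, 25.3).
After batch 2: Beta(10.0+36, 25.3+4) = Beta(46.0, 29.3).
Posterior mean = α/(α+β) = 46.0/75.3 = 0.6109.

0.6109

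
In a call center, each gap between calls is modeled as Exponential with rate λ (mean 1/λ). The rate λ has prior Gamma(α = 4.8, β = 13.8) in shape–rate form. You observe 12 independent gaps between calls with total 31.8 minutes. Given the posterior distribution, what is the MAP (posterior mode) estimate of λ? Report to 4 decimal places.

With a Gamma(shape α, rate β) prior on the exponential rate λ, the posterior after n observations with total T = Σxᵢ is Gamma(α+n, β+T).
Posterior: Gamma(4.8+12, 13.8+31.8) = Gamma(16.8, 45.6).
Mode = (α−1)/β = 0.3465.

0.3465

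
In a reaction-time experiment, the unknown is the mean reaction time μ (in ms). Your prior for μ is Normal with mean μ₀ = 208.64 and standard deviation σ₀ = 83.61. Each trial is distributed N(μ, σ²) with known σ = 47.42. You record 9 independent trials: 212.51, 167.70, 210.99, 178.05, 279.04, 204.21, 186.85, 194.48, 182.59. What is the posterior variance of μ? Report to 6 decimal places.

241.228996

For Normal data with known variance σ², a Normal(μ₀, σ₀²) prior on μ is conjugate. Posterior precision = 1/σ₀² + n/σ²; posterior mean is the precision-weighted average of μ₀ and x̄.
σ₀² = 83.61² = 6990.6321, σ² = 47.42² = 2248.6564; σ² + n·σ₀² = 2248.6564 + 9·6990.6321 = 65164.3453.
Posterior precision = 1/σ₀² + n/σ² = 1/6990.6321 + 9/2248.6564 = (σ² + n·σ₀²)/(σ₀²σ²) = 65164.3453/(6990.6321·2248.6564); posterior variance σₙ² = σ₀²σ²/(σ² + n·σ₀²) = 6990.6321·2248.6564/65164.3453 = 241.228996.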